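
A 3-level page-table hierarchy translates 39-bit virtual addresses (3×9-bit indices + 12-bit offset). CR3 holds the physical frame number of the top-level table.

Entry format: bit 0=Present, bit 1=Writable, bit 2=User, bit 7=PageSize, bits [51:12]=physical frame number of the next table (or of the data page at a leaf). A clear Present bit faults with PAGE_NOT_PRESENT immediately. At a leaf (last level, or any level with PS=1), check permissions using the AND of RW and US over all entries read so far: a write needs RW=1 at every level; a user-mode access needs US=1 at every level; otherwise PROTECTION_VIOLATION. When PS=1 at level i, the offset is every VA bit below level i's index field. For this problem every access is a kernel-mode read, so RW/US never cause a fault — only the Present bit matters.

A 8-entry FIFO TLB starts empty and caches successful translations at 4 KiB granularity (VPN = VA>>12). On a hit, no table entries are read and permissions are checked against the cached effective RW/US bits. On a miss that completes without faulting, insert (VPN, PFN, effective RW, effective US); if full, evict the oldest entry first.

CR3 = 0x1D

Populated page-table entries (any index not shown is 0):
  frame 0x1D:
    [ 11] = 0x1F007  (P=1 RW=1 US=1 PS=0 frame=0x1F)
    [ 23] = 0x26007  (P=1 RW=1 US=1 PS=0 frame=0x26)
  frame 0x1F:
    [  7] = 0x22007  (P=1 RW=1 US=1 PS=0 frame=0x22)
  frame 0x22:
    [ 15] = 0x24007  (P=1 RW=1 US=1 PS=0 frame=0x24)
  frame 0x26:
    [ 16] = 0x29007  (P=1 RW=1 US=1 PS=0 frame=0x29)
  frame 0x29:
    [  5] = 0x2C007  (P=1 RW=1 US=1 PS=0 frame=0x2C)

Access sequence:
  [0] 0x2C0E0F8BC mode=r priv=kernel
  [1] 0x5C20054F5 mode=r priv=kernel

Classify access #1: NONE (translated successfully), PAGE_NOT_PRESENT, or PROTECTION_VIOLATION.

Per-access translation:
#0 VA=0x2C0E0F8BC (r,kernel):
  lvl0: tbl 0x1D, slot 11 ⇒ 0x1F007 (P1/RW1/US1/PS0)
  lvl1: tbl 0x1F, slot 7 ⇒ 0x22007 (P1/RW1/US1/PS0)
  lvl2: tbl 0x22, slot 15 ⇒ 0x24007 (P1/RW1/US1/PS0)
  ✓ 0x248BC  — 3 lookups
#1 VA=0x5C20054F5 (r,kernel):
  lvl0: tbl 0x1D, slot 23 ⇒ 0x26007 (P1/RW1/US1/PS0)
  lvl1: tbl 0x26, slot 16 ⇒ 0x29007 (P1/RW1/US1/PS0)
  lvl2: tbl 0x29, slot 5 ⇒ 0x2C007 (P1/RW1/US1/PS0)
  ✓ 0x2C4F5  — 3 lookups

Access #1 fault: NONE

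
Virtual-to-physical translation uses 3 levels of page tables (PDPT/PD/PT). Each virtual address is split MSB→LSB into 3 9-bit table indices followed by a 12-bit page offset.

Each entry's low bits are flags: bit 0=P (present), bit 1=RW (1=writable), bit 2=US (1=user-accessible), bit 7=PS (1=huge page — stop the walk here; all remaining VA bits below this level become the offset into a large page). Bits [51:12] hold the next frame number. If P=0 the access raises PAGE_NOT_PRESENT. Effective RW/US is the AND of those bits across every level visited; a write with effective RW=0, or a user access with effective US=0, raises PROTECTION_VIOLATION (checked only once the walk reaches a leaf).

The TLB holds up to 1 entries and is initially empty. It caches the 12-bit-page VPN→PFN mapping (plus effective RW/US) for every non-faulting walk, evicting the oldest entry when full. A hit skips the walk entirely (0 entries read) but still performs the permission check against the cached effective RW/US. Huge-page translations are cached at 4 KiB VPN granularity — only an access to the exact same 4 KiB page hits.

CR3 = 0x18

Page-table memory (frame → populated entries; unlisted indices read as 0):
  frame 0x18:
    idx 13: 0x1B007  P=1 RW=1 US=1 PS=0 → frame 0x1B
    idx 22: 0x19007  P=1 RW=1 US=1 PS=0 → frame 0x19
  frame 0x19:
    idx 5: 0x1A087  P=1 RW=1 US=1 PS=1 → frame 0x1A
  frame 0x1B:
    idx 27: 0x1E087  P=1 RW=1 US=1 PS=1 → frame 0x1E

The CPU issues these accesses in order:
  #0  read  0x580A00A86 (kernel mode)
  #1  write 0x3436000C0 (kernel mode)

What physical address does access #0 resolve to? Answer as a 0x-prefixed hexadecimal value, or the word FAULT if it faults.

Walk each access:
#0 VA=0x580A00A86 (r,kernel):
  lvl0: tbl 0x18, slot 22 ⇒ 0x19007 (P1/RW1/US1/PS0)
  lvl1: tbl 0x19, slot 5 ⇒ 0x1A087 (P1/RW1/US1/PS1)
  ✓ 0x1AA86 (huge @L1)  — 2 lookups
#1 VA=0x3436000C0 (w,kernel):
  lvl0: tbl 0x18, slot 13 ⇒ 0x1B007 (P1/RW1/US1/PS0)
  lvl1: tbl 0x1B, slot 27 ⇒ 0x1E087 (P1/RW1/US1/PS1)
  ✓ 0x1E0C0 (huge @L1)  — 2 lookups

Access #0 PA: 0x1AA86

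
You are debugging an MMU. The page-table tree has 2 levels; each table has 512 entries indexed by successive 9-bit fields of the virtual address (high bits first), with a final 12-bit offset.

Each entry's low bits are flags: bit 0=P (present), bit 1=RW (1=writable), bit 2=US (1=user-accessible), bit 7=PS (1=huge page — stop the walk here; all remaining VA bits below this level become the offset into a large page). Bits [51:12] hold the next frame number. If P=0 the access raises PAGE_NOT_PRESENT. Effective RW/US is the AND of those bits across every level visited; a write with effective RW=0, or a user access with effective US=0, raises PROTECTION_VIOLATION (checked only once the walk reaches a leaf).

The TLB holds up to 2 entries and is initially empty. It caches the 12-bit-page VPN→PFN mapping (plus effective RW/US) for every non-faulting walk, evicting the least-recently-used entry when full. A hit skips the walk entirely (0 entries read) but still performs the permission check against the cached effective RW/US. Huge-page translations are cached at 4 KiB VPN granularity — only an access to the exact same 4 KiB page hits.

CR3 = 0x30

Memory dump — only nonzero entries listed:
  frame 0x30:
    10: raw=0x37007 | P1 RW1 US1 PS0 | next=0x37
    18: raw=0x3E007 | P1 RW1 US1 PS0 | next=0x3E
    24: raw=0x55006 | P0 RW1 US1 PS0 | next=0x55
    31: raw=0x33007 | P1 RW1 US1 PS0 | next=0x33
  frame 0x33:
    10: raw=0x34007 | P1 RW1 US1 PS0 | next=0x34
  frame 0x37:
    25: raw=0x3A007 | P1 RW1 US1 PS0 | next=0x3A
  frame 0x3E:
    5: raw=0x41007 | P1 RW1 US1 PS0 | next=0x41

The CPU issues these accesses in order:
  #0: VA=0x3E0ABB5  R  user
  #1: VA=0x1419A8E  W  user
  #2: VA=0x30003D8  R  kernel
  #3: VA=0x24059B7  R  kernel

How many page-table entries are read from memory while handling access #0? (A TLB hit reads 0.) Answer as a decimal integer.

Per-access translation:
#0 VA=0x3E0ABB5 (r,user):
  [0] read 0x30 idx=31: raw=0x33007 flags P=1 W=1 U=1 S=0
  [1] read 0x33 idx=10: raw=0x34007 flags P=1 W=1 U=1 S=0
  → PA=0x34BB5  (2 entries read)
#1 VA=0x1419A8E (w,user):
  [0] read 0x30 idx=10: raw=0x37007 flags P=1 W=1 U=1 S=0
  [1] read 0x37 idx=25: raw=0x3A007 flags P=1 W=1 U=1 S=0
  → PA=0x3AA8E  (2 entries read)
#2 VA=0x30003D8 (r,kernel):
  [0] read 0x30 idx=24: raw=0x55006 flags P=0 W=1 U=1 S=0
  → PAGE_NOT_PRESENT  (1 entries read)
#3 VA=0x24059B7 (r,kernel):
  [0] read 0x30 idx=18: raw=0x3E007 flags P=1 W=1 U=1 S=0
  [1] read 0x3E idx=5: raw=0x41007 flags P=1 W=1 U=1 S=0
  → PA=0x419B7  (2 entries read)

Entries read for #0: 2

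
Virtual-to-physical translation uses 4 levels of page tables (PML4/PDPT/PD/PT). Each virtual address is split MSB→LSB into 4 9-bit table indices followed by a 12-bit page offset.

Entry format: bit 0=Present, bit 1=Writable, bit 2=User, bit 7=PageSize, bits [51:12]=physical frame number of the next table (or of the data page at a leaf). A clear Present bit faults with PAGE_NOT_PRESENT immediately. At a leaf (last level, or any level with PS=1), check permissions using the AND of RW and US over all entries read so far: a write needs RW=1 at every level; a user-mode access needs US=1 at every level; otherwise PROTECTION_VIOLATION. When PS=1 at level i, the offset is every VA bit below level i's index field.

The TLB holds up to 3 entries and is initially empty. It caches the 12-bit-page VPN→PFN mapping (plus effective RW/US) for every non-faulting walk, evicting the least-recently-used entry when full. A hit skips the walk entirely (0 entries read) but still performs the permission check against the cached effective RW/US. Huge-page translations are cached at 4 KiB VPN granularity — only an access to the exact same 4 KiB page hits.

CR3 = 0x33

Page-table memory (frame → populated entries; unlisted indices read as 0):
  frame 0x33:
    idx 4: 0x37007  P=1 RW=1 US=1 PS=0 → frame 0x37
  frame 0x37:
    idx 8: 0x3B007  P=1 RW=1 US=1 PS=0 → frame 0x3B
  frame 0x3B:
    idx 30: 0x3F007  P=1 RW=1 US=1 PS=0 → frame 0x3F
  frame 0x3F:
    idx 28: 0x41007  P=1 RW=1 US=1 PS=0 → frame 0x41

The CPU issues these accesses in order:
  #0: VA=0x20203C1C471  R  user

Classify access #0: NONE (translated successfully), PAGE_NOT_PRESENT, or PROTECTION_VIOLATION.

Per-access translation:
#0 VA=0x20203C1C471 (r,user):
  L0: frame=0x33 idx=4 entry=0x37007 [P=1 RW=1 US=1 PS=0]
  L1: frame=0x37 idx=8 entry=0x3B007 [P=1 RW=1 US=1 PS=0]
  L2: frame=0x3B idx=30 entry=0x3F007 [P=1 RW=1 US=1 PS=0]
  L3: frame=0x3F idx=28 entry=0x41007 [P=1 RW=1 US=1 PS=0]
  → PA=0x41471  (4 entries read)

Access #0 fault: NONE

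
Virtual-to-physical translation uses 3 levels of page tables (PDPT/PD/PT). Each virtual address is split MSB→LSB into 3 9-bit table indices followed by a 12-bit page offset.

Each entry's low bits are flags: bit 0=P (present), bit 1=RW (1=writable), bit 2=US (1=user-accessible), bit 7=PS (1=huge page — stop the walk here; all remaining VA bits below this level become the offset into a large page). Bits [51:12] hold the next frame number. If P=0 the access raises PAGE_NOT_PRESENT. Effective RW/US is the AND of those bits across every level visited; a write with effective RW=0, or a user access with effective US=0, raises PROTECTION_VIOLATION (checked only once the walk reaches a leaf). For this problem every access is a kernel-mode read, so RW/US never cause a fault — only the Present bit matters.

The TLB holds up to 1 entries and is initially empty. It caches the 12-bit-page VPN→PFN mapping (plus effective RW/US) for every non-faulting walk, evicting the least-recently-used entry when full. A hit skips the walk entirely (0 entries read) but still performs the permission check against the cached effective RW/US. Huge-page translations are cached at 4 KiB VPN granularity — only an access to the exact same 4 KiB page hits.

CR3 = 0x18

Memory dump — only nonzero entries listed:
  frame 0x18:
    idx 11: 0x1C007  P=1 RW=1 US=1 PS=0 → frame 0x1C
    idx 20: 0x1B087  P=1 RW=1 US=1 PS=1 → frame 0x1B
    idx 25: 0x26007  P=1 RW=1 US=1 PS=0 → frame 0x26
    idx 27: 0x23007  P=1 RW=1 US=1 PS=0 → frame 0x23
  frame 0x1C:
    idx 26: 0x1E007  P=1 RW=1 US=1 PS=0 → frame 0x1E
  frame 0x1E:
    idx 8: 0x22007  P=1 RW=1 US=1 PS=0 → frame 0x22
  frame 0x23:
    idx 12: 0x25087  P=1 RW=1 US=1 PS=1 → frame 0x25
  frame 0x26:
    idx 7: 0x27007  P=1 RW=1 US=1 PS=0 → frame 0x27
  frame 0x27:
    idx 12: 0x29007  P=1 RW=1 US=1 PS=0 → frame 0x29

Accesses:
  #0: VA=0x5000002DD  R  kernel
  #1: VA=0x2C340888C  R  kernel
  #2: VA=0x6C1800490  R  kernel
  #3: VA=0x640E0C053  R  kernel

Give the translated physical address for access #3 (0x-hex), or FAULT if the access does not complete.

Per-access translation:
#0 VA=0x5000002DD (r,kernel):
  L0 @0x18[20] → 0x1B087  P=1,RW=1,US=1,PS=1
  → PA=0x1B2DD (huge @L0)  (1 entries read)
#1 VA=0x2C340888C (r,kernel):
  L0 @0x18[11] → 0x1C007  P=1,RW=1,US=1,PS=0
  L1 @0x1C[26] → 0x1E007  P=1,RW=1,US=1,PS=0
  L2 @0x1E[8] → 0x22007  P=1,RW=1,US=1,PS=0
  → PA=0x2288C  (3 entries read)
#2 VA=0x6C1800490 (r,kernel):
  L0 @0x18[27] → 0x23007  P=1,RW=1,US=1,PS=0
  L1 @0x23[12] → 0x25087  P=1,RW=1,US=1,PS=1
  → PA=0x25490 (huge @L1)  (2 entries read)
#3 VA=0x640E0C053 (r,kernel):
  L0 @0x18[25] → 0x26007  P=1,RW=1,US=1,PS=0
  L1 @0x26[7] → 0x27007  P=1,RW=1,US=1,PS=0
  L2 @0x27[12] → 0x29007  P=1,RW=1,US=1,PS=0
  → PA=0x29053  (3 entries read)

Access #3 PA: 0x29053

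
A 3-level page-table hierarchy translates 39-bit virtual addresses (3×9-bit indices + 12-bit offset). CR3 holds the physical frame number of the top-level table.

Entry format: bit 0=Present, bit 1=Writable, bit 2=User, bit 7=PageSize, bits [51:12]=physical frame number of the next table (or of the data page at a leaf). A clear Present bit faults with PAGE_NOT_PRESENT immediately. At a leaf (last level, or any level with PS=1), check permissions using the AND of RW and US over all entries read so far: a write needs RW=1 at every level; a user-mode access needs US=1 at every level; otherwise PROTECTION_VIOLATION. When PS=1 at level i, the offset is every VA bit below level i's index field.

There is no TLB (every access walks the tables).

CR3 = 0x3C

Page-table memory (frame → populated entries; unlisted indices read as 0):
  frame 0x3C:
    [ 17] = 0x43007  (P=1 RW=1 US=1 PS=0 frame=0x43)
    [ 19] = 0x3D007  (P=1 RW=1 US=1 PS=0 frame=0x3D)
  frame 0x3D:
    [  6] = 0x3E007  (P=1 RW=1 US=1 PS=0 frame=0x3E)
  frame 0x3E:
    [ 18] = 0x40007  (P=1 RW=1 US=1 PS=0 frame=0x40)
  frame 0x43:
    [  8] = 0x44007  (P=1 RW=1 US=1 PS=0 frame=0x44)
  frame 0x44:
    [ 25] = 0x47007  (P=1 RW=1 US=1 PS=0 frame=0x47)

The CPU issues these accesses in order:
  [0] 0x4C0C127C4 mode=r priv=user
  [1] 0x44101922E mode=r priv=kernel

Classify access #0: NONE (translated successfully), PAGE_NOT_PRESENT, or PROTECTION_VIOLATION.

Trace:
#0 VA=0x4C0C127C4 (r,user):
  lvl0: tbl 0x3C, slot 19 ⇒ 0x3D007 (P1/RW1/US1/PS0)
  lvl1: tbl 0x3D, slot 6 ⇒ 0x3E007 (P1/RW1/US1/PS0)
  lvl2: tbl 0x3E, slot 18 ⇒ 0x40007 (P1/RW1/US1/PS0)
  ⇒ phys 0x407C4  [3 reads]
#1 VA=0x44101922E (r,kernel):
  lvl0: tbl 0x3C, slot 17 ⇒ 0x43007 (P1/RW1/US1/PS0)
  lvl1: tbl 0x43, slot 8 ⇒ 0x44007 (P1/RW1/US1/PS0)
  lvl2: tbl 0x44, slot 25 ⇒ 0x47007 (P1/RW1/US1/PS0)
  ⇒ phys 0x4722E  [3 reads]

Access #0 fault: NONE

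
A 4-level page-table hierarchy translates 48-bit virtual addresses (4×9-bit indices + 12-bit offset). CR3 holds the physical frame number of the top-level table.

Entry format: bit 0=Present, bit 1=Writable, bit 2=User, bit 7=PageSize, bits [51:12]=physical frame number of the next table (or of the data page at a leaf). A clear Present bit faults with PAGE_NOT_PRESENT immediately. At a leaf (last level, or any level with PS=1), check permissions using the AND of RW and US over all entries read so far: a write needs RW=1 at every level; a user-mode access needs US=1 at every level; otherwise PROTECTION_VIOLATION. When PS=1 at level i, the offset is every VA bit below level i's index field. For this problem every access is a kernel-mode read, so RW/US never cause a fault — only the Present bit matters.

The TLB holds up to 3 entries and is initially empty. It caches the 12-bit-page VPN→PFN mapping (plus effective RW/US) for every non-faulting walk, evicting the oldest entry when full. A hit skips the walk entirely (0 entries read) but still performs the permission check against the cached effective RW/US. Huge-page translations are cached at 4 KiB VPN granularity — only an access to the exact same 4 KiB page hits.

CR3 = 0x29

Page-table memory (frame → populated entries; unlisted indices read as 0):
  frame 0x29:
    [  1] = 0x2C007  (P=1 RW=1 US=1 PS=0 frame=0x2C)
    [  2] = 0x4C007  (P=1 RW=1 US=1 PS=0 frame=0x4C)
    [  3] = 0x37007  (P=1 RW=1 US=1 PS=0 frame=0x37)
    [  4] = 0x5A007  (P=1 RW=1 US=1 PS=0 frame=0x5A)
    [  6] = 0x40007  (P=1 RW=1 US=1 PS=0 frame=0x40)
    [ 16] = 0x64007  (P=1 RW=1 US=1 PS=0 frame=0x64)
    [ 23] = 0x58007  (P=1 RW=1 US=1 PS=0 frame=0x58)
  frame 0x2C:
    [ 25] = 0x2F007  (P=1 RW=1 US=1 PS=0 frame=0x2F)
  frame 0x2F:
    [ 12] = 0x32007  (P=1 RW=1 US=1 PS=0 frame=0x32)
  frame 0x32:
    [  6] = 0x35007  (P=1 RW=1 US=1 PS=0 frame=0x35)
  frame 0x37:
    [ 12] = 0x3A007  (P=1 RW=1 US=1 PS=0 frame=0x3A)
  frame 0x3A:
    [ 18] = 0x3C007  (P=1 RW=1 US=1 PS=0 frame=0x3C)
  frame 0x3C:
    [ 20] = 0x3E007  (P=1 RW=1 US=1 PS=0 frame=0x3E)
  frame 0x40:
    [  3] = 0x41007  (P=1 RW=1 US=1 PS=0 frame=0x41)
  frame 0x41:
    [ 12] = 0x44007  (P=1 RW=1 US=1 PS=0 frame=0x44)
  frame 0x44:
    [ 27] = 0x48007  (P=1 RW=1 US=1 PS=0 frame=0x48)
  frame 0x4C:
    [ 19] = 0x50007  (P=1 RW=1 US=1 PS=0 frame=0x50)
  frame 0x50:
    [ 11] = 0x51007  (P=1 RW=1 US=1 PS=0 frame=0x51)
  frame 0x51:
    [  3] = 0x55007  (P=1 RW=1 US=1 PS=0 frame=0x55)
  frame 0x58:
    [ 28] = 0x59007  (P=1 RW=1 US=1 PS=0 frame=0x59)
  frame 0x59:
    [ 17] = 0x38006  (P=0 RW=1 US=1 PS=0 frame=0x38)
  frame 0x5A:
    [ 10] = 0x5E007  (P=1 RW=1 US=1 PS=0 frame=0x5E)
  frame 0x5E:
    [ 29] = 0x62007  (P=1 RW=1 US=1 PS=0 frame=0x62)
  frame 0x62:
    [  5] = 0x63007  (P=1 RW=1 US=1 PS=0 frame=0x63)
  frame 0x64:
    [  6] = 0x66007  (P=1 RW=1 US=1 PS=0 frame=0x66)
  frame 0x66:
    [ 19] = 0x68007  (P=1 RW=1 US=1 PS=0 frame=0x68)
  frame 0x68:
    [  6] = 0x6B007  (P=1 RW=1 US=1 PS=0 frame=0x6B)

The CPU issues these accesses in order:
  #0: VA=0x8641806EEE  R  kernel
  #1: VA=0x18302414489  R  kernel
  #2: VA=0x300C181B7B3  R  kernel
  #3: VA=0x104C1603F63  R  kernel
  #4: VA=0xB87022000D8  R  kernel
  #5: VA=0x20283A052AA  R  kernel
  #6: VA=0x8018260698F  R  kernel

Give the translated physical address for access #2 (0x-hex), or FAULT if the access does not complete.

Trace:
#0 VA=0x8641806EEE (r,kernel):
  [0] read 0x29 idx=1: raw=0x2C007 flags P=1 W=1 U=1 S=0
  [1] read 0x2C idx=25: raw=0x2F007 flags P=1 W=1 U=1 S=0
  [2] read 0x2F idx=12: raw=0x32007 flags P=1 W=1 U=1 S=0
  [3] read 0x32 idx=6: raw=0x35007 flags P=1 W=1 U=1 S=0
  ⇒ phys 0x35EEE  [4 reads]
#1 VA=0x18302414489 (r,kernel):
  [0] read 0x29 idx=3: raw=0x37007 flags P=1 W=1 U=1 S=0
  [1] read 0x37 idx=12: raw=0x3A007 flags P=1 W=1 U=1 S=0
  [2] read 0x3A idx=18: raw=0x3C007 flags P=1 W=1 U=1 S=0
  [3] read 0x3C idx=20: raw=0x3E007 flags P=1 W=1 U=1 S=0
  ⇒ phys 0x3E489  [4 reads]
#2 VA=0x300C181B7B3 (r,kernel):
  [0] read 0x29 idx=6: raw=0x40007 flags P=1 W=1 U=1 S=0
  [1] read 0x40 idx=3: raw=0x41007 flags P=1 W=1 U=1 S=0
  [2] read 0x41 idx=12: raw=0x44007 flags P=1 W=1 U=1 S=0
  [3] read 0x44 idx=27: raw=0x48007 flags P=1 W=1 U=1 S=0
  ⇒ phys 0x487B3  [4 reads]
#3 VA=0x104C1603F63 (r,kernel):
  [0] read 0x29 idx=2: raw=0x4C007 flags P=1 W=1 U=1 S=0
  [1] read 0x4C idx=19: raw=0x50007 flags P=1 W=1 U=1 S=0
  [2] read 0x50 idx=11: raw=0x51007 flags P=1 W=1 U=1 S=0
  [3] read 0x51 idx=3: raw=0x55007 flags P=1 W=1 U=1 S=0
  ⇒ phys 0x55F63  [4 reads]
#4 VA=0xB87022000D8 (r,kernel):
  [0] read 0x29 idx=23: raw=0x58007 flags P=1 W=1 U=1 S=0
  [1] read 0x58 idx=28: raw=0x59007 flags P=1 W=1 U=1 S=0
  [2] read 0x59 idx=17: raw=0x38006 flags P=0 W=1 U=1 S=0
  ⇒ fault: PAGE_NOT_PRESENT  — 3 lookups
#5 VA=0x20283A052AA (r,kernel):
  [0] read 0x29 idx=4: raw=0x5A007 flags P=1 W=1 U=1 S=0
  [1] read 0x5A idx=10: raw=0x5E007 flags P=1 W=1 U=1 S=0
  [2] read 0x5E idx=29: raw=0x62007 flags P=1 W=1 U=1 S=0
  [3] read 0x62 idx=5: raw=0x63007 flags P=1 W=1 U=1 S=0
  ⇒ phys 0x632AA  [4 reads]
#6 VA=0x8018260698F (r,kernel):
  [0] read 0x29 idx=16: raw=0x64007 flags P=1 W=1 U=1 S=0
  [1] read 0x64 idx=6: raw=0x66007 flags P=1 W=1 U=1 S=0
  [2] read 0x66 idx=19: raw=0x68007 flags P=1 W=1 U=1 S=0
  [3] read 0x68 idx=6: raw=0x6B007 flags P=1 W=1 U=1 S=0
  ⇒ phys 0x6B98F  [4 reads]

Access #2 PA: 0x487B3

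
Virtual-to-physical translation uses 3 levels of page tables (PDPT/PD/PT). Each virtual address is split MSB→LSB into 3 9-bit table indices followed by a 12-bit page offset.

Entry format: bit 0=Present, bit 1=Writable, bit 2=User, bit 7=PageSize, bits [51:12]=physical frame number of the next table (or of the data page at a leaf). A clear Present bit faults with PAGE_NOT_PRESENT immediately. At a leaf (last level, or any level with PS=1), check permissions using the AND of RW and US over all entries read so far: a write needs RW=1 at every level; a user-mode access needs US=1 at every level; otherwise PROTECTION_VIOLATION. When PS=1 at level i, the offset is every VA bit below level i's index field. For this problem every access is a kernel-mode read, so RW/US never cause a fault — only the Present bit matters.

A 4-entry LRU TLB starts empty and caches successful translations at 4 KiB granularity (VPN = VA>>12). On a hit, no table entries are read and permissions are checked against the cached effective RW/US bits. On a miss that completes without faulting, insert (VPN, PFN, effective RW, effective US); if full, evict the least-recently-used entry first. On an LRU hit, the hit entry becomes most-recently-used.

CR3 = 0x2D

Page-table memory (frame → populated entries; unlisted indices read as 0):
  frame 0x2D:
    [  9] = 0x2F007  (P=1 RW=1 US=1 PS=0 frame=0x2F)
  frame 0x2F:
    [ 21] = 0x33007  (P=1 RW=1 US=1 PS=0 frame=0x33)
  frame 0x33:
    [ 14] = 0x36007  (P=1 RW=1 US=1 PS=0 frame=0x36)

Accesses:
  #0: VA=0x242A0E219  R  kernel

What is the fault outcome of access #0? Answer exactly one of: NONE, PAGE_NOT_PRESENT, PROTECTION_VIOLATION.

Walk each access:
#0 VA=0x242A0E219 (r,kernel):
  lvl0: tbl 0x2D, slot 9 ⇒ 0x2F007 (P1/RW1/US1/PS0)
  lvl1: tbl 0x2F, slot 21 ⇒ 0x33007 (P1/RW1/US1/PS0)
  lvl2: tbl 0x33, slot 14 ⇒ 0x36007 (P1/RW1/US1/PS0)
  ✓ 0x36219  — 3 lookups

Access #0 fault: NONE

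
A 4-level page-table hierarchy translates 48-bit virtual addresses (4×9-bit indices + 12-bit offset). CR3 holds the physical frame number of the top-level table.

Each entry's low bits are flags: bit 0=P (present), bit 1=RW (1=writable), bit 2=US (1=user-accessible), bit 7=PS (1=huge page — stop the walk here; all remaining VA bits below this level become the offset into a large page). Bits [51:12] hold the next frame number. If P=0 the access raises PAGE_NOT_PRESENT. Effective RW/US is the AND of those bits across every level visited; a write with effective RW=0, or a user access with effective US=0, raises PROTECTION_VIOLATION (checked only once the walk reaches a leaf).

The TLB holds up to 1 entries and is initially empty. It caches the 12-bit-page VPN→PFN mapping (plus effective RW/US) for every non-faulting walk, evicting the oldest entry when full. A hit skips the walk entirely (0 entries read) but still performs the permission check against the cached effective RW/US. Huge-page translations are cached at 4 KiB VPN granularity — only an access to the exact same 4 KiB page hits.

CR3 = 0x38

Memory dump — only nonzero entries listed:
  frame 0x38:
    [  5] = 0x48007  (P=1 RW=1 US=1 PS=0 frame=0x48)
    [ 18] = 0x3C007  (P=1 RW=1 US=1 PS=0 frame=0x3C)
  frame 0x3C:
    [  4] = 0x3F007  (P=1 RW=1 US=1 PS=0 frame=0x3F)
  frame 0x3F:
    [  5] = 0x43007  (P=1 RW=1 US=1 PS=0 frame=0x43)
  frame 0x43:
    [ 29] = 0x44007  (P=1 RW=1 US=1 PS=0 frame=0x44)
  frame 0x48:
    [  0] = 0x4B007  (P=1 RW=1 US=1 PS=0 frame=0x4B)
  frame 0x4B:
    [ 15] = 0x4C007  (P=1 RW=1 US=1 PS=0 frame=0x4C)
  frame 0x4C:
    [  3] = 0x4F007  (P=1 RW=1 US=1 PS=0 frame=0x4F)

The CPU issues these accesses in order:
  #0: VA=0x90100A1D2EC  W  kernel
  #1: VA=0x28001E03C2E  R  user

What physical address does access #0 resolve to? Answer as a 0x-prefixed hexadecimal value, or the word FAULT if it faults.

Trace:
#0 VA=0x90100A1D2EC (w,kernel):
  [0] read 0x38 idx=18: raw=0x3C007 flags P=1 W=1 U=1 S=0
  [1] read 0x3C idx=4: raw=0x3F007 flags P=1 W=1 U=1 S=0
  [2] read 0x3F idx=5: raw=0x43007 flags P=1 W=1 U=1 S=0
  [3] read 0x43 idx=29: raw=0x44007 flags P=1 W=1 U=1 S=0
  ⇒ phys 0x442EC  [4 reads]
#1 VA=0x28001E03C2E (r,user):
  [0] read 0x38 idx=5: raw=0x48007 flags P=1 W=1 U=1 S=0
  [1] read 0x48 idx=0: raw=0x4B007 flags P=1 W=1 U=1 S=0
  [2] read 0x4B idx=15: raw=0x4C007 flags P=1 W=1 U=1 S=0
  [3] read 0x4C idx=3: raw=0x4F007 flags P=1 W=1 U=1 S=0
  ⇒ phys 0x4FC2E  [4 reads]

Access #0 PA: 0x442EC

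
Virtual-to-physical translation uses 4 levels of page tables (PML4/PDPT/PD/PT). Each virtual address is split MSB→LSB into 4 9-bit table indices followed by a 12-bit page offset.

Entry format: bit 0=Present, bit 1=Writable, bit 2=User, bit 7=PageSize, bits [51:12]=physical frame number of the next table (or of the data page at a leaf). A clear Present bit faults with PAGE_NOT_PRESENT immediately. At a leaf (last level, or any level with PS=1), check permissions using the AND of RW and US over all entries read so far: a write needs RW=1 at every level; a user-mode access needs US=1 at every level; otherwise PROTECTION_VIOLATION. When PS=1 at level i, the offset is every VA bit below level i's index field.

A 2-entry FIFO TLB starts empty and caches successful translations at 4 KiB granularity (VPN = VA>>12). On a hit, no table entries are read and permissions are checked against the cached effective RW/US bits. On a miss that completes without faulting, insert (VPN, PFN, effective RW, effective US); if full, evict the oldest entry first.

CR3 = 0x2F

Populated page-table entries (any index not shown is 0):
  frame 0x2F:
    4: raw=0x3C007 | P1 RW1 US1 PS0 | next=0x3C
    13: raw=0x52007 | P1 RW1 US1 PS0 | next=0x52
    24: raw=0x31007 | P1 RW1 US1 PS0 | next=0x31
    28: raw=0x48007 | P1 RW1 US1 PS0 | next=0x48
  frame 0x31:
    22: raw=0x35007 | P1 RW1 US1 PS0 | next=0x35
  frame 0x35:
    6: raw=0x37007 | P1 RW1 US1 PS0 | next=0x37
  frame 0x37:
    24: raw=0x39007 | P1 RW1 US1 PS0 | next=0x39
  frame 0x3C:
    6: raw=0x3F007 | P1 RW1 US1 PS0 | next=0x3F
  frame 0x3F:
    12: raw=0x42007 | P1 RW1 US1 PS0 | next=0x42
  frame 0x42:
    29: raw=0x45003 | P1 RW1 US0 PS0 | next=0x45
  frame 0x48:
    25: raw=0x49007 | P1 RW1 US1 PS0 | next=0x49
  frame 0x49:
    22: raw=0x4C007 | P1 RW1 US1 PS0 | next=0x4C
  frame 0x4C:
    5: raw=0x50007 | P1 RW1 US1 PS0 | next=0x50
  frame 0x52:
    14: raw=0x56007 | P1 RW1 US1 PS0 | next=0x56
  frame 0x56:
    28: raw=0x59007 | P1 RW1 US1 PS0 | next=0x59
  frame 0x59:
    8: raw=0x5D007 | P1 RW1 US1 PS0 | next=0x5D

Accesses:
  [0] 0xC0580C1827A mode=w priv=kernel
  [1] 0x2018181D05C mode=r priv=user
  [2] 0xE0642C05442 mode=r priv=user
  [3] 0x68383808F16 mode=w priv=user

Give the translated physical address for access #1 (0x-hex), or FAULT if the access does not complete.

Trace:
#0 VA=0xC0580C1827A (w,kernel):
  [0] read 0x2F idx=24: raw=0x31007 flags P=1 W=1 U=1 S=0
  [1] read 0x31 idx=22: raw=0x35007 flags P=1 W=1 U=1 S=0
  [2] read 0x35 idx=6: raw=0x37007 flags P=1 W=1 U=1 S=0
  [3] read 0x37 idx=24: raw=0x39007 flags P=1 W=1 U=1 S=0
  ✓ 0x3927A  — 4 lookups
#1 VA=0x2018181D05C (r,user):
  [0] read 0x2F idx=4: raw=0x3C007 flags P=1 W=1 U=1 S=0
  [1] read 0x3C idx=6: raw=0x3F007 flags P=1 W=1 U=1 S=0
  [2] read 0x3F idx=12: raw=0x42007 flags P=1 W=1 U=1 S=0
  [3] read 0x42 idx=29: raw=0x45003 flags P=1 W=1 U=0 S=0
  ⇒ fault: PROTECTION_VIOLATION  — 4 lookups
#2 VA=0xE0642C05442 (r,user):
  [0] read 0x2F idx=28: raw=0x48007 flags P=1 W=1 U=1 S=0
  [1] read 0x48 idx=25: raw=0x49007 flags P=1 W=1 U=1 S=0
  [2] read 0x49 idx=22: raw=0x4C007 flags P=1 W=1 U=1 S=0
  [3] read 0x4C idx=5: raw=0x50007 flags P=1 W=1 U=1 S=0
  ✓ 0x50442  — 4 lookups
#3 VA=0x68383808F16 (w,user):
  [0] read 0x2F idx=13: raw=0x52007 flags P=1 W=1 U=1 S=0
  [1] read 0x52 idx=14: raw=0x56007 flags P=1 W=1 U=1 S=0
  [2] read 0x56 idx=28: raw=0x59007 flags P=1 W=1 U=1 S=0
  [3] read 0x59 idx=8: raw=0x5D007 flags P=1 W=1 U=1 S=0
  ✓ 0x5DF16  — 4 lookups

Access #1 PA: FAULT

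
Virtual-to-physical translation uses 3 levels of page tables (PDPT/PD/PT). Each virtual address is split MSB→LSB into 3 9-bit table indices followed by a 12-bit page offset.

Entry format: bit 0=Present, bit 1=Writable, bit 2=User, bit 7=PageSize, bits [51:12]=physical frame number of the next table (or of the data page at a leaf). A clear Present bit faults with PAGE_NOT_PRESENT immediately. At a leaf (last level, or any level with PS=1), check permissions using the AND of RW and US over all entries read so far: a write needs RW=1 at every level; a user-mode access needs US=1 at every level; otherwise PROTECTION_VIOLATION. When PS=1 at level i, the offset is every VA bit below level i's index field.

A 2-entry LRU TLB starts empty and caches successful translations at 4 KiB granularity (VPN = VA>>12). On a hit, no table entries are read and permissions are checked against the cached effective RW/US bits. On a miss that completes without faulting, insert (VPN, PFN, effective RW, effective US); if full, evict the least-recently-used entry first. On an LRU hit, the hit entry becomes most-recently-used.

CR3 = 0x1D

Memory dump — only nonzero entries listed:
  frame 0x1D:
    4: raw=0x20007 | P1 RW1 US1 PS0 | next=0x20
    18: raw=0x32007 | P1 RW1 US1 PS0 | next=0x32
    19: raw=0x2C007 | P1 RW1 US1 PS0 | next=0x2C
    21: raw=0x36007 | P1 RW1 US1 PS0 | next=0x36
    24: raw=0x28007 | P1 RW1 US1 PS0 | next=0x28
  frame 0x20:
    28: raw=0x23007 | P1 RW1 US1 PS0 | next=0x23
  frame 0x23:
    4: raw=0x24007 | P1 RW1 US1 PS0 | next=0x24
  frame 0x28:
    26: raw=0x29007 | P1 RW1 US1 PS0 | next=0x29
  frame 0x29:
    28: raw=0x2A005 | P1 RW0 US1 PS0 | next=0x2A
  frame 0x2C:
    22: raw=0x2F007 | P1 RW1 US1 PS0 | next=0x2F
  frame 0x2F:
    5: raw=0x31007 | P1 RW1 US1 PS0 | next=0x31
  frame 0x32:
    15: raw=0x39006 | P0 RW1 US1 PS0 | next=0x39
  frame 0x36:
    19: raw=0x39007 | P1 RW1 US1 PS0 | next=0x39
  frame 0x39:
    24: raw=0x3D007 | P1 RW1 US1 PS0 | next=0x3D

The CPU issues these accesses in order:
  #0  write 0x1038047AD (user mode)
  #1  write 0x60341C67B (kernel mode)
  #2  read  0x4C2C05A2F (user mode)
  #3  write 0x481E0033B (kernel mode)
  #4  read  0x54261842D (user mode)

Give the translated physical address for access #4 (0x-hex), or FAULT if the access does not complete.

Walk each access:
#0 VA=0x1038047AD (w,user):
  [0] read 0x1D idx=4: raw=0x20007 flags P=1 W=1 U=1 S=0
  [1] read 0x20 idx=28: raw=0x23007 flags P=1 W=1 U=1 S=0
  [2] read 0x23 idx=4: raw=0x24007 flags P=1 W=1 U=1 S=0
  ⇒ phys 0x247AD  [3 reads]
#1 VA=0x60341C67B (w,kernel):
  [0] read 0x1D idx=24: raw=0x28007 flags P=1 W=1 U=1 S=0
  [1] read 0x28 idx=26: raw=0x29007 flags P=1 W=1 U=1 S=0
  [2] read 0x29 idx=28: raw=0x2A005 flags P=1 W=0 U=1 S=0
  ⇒ fault: PROTECTION_VIOLATION  — 3 lookups
#2 VA=0x4C2C05A2F (r,user):
  [0] read 0x1D idx=19: raw=0x2C007 flags P=1 W=1 U=1 S=0
  [1] read 0x2C idx=22: raw=0x2F007 flags P=1 W=1 U=1 S=0
  [2] read 0x2F idx=5: raw=0x31007 flags P=1 W=1 U=1 S=0
  ⇒ phys 0x31A2F  [3 reads]
#3 VA=0x481E0033B (w,kernel):
  [0] read 0x1D idx=18: raw=0x32007 flags P=1 W=1 U=1 S=0
  [1] read 0x32 idx=15: raw=0x39006 flags P=0 W=1 U=1 S=0
  ⇒ fault: PAGE_NOT_PRESENT  — 2 lookups
#4 VA=0x54261842D (r,user):
  [0] read 0x1D idx=21: raw=0x36007 flags P=1 W=1 U=1 S=0
  [1] read 0x36 idx=19: raw=0x39007 flags P=1 W=1 U=1 S=0
  [2] read 0x39 idx=24: raw=0x3D007 flags P=1 W=1 U=1 S=0
  ⇒ phys 0x3D42D  [3 reads]

Access #4 PA: 0x3D42D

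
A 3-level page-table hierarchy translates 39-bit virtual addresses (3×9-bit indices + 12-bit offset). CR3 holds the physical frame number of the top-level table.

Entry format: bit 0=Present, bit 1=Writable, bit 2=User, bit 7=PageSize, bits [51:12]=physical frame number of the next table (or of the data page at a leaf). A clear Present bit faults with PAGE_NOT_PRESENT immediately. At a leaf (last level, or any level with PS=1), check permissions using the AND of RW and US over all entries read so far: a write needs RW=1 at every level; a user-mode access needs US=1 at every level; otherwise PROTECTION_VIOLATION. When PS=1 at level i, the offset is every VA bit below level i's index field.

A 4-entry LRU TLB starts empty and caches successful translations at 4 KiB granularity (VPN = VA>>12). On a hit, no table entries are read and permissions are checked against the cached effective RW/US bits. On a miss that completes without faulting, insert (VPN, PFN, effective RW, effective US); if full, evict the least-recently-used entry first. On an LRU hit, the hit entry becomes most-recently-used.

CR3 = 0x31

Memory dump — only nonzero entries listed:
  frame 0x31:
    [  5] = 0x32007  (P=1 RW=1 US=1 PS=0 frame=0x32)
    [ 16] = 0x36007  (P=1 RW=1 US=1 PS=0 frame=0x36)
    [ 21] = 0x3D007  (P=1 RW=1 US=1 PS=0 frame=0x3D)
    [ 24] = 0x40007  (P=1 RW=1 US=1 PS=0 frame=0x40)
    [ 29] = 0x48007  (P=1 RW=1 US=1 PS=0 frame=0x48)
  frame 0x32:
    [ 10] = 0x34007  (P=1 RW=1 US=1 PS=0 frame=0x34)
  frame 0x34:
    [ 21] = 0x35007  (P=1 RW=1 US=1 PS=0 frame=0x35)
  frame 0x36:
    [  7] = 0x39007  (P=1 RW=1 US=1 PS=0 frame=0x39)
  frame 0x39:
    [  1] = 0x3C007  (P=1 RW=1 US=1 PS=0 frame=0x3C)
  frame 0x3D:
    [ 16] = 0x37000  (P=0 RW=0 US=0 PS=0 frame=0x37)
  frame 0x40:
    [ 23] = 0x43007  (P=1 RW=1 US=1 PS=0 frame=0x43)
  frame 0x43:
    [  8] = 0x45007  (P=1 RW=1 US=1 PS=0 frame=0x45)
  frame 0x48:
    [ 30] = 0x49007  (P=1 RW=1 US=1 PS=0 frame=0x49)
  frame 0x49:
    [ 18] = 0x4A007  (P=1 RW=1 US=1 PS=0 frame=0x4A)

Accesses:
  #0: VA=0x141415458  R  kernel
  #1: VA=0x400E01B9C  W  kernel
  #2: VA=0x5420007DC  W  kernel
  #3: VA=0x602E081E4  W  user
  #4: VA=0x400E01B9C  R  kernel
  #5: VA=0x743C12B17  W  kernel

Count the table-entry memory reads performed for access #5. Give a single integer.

Trace:
#0 VA=0x141415458 (r,kernel):
  lvl0: tbl 0x31, slot 5 ⇒ 0x32007 (P1/RW1/US1/PS0)
  lvl1: tbl 0x32, slot 10 ⇒ 0x34007 (P1/RW1/US1/PS0)
  lvl2: tbl 0x34, slot 21 ⇒ 0x35007 (P1/RW1/US1/PS0)
  ✓ 0x35458  — 3 lookups
#1 VA=0x400E01B9C (w,kernel):
  lvl0: tbl 0x31, slot 16 ⇒ 0x36007 (P1/RW1/US1/PS0)
  lvl1: tbl 0x36, slot 7 ⇒ 0x39007 (P1/RW1/US1/PS0)
  lvl2: tbl 0x39, slot 1 ⇒ 0x3C007 (P1/RW1/US1/PS0)
  ✓ 0x3CB9C  — 3 lookups
#2 VA=0x5420007DC (w,kernel):
  lvl0: tbl 0x31, slot 21 ⇒ 0x3D007 (P1/RW1/US1/PS0)
  lvl1: tbl 0x3D, slot 16 ⇒ 0x37000 (P0/RW0/US0/PS0)
  ⇒ fault: PAGE_NOT_PRESENT  — 2 lookups
#3 VA=0x602E081E4 (w,user):
  lvl0: tbl 0x31, slot 24 ⇒ 0x40007 (P1/RW1/US1/PS0)
  lvl1: tbl 0x40, slot 23 ⇒ 0x43007 (P1/RW1/US1/PS0)
  lvl2: tbl 0x43, slot 8 ⇒ 0x45007 (P1/RW1/US1/PS0)
  ✓ 0x451E4  — 3 lookups
#4 VA=0x400E01B9C (r,kernel):
  TLB hit vpn=0x400E01 → PA=0x3CB9C
#5 VA=0x743C12B17 (w,kernel):
  lvl0: tbl 0x31, slot 29 ⇒ 0x48007 (P1/RW1/US1/PS0)
  lvl1: tbl 0x48, slot 30 ⇒ 0x49007 (P1/RW1/US1/PS0)
  lvl2: tbl 0x49, slot 18 ⇒ 0x4A007 (P1/RW1/US1/PS0)
  ✓ 0x4AB17  — 3 lookups

Entries read for #5: 3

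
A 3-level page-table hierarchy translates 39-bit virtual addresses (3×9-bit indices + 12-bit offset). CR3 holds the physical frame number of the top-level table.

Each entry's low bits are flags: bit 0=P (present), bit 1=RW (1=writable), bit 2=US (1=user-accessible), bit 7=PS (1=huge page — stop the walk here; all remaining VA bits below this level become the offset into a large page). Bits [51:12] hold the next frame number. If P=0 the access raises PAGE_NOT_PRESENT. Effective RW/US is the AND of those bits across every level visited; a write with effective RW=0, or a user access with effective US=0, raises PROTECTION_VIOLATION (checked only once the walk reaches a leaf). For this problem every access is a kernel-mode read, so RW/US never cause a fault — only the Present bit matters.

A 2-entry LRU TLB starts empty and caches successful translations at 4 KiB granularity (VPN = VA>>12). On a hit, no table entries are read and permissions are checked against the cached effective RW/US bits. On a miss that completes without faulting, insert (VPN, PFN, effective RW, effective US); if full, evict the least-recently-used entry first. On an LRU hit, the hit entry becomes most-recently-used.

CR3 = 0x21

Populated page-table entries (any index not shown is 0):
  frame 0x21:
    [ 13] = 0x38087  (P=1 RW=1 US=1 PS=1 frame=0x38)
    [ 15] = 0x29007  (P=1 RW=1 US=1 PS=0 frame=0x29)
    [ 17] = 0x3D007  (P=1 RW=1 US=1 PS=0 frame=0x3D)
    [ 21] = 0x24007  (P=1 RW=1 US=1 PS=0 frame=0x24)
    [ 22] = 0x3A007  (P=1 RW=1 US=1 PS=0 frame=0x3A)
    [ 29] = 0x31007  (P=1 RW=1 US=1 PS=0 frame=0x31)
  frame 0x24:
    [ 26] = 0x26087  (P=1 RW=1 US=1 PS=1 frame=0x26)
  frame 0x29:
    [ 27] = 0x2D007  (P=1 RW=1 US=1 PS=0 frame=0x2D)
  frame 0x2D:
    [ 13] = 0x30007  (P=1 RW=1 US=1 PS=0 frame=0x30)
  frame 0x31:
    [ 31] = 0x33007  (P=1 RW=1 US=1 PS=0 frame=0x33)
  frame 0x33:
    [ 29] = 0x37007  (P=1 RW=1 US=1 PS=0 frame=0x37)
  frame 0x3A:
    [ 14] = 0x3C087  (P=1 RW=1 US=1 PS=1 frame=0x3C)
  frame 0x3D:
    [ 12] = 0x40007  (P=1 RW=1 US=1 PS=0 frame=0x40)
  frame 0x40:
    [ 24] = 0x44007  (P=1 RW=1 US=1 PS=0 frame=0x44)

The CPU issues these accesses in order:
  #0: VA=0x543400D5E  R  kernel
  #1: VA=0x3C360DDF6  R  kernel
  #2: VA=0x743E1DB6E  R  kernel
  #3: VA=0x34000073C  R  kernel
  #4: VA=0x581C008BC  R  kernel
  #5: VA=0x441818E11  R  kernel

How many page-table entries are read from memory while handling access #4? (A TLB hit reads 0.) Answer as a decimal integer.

Per-access translation:
#0 VA=0x543400D5E (r,kernel):
  L0 @0x21[21] → 0x24007  P=1,RW=1,US=1,PS=0
  L1 @0x24[26] → 0x26087  P=1,RW=1,US=1,PS=1
  ✓ 0x26D5E (huge @L1)  — 2 lookups
#1 VA=0x3C360DDF6 (r,kernel):
  L0 @0x21[15] → 0x29007  P=1,RW=1,US=1,PS=0
  L1 @0x29[27] → 0x2D007  P=1,RW=1,US=1,PS=0
  L2 @0x2D[13] → 0x30007  P=1,RW=1,US=1,PS=0
  ✓ 0x30DF6  — 3 lookups
#2 VA=0x743E1DB6E (r,kernel):
  L0 @0x21[29] → 0x31007  P=1,RW=1,US=1,PS=0
  L1 @0x31[31] → 0x33007  P=1,RW=1,US=1,PS=0
  L2 @0x33[29] → 0x37007  P=1,RW=1,US=1,PS=0
  ✓ 0x37B6E  — 3 lookups
#3 VA=0x34000073C (r,kernel):
  L0 @0x21[13] → 0x38087  P=1,RW=1,US=1,PS=1
  ✓ 0x3873C (huge @L0)  — 1 lookups
#4 VA=0x581C008BC (r,kernel):
  L0 @0x21[22] → 0x3A007  P=1,RW=1,US=1,PS=0
  L1 @0x3A[14] → 0x3C087  P=1,RW=1,US=1,PS=1
  ✓ 0x3C8BC (huge @L1)  — 2 lookups
#5 VA=0x441818E11 (r,kernel):
  L0 @0x21[17] → 0x3D007  P=1,RW=1,US=1,PS=0
  L1 @0x3D[12] → 0x40007  P=1,RW=1,US=1,PS=0
  L2 @0x40[24] → 0x44007  P=1,RW=1,US=1,PS=0
  ✓ 0x44E11  — 3 lookups

Entries read for #4: 2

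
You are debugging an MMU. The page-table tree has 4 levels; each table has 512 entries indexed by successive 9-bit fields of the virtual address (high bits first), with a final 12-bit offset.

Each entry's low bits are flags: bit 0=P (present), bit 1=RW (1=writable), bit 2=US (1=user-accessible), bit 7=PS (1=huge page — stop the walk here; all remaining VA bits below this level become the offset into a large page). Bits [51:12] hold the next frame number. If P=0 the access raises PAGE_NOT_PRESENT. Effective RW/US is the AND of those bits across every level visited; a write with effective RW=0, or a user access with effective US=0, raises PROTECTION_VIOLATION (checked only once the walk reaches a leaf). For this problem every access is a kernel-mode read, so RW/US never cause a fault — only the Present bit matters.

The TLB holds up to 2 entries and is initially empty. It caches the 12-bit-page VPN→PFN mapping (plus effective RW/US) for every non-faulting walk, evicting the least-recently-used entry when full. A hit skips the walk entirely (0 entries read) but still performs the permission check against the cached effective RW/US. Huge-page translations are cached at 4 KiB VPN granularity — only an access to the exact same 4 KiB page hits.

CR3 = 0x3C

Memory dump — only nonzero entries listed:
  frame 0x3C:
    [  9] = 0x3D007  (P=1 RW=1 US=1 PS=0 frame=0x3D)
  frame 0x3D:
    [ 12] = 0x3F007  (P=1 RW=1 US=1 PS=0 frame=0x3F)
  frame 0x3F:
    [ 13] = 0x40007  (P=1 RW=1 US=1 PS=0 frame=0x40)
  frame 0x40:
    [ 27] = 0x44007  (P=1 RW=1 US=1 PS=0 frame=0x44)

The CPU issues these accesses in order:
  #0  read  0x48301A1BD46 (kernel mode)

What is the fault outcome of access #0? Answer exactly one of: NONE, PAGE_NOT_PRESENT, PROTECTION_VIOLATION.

Walk each access:
#0 VA=0x48301A1BD46 (r,kernel):
  L0: frame=0x3C idx=9 entry=0x3D007 [P=1 RW=1 US=1 PS=0]
  L1: frame=0x3D idx=12 entry=0x3F007 [P=1 RW=1 US=1 PS=0]
  L2: frame=0x3F idx=13 entry=0x40007 [P=1 RW=1 US=1 PS=0]
  L3: frame=0x40 idx=27 entry=0x44007 [P=1 RW=1 US=1 PS=0]
  ✓ 0x44D46  — 4 lookups

Access #0 fault: NONE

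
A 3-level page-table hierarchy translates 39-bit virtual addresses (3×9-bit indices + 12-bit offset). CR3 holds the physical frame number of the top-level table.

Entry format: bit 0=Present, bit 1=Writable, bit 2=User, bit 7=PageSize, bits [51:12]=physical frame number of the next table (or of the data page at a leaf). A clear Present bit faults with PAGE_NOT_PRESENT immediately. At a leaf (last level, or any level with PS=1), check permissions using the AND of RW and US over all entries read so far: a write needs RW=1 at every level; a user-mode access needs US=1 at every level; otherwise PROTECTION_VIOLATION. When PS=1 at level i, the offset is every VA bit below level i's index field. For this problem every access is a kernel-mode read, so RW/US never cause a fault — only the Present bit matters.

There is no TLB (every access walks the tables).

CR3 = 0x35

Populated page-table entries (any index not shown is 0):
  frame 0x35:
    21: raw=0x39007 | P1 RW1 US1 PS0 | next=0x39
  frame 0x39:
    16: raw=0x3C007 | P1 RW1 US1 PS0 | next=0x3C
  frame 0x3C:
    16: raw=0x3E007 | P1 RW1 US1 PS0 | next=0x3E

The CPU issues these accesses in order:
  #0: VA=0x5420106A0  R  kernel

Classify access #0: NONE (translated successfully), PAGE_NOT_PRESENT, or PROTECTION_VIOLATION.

Trace:
#0 VA=0x5420106A0 (r,kernel):
  lvl0: tbl 0x35, slot 21 ⇒ 0x39007 (P1/RW1/US1/PS0)
  lvl1: tbl 0x39, slot 16 ⇒ 0x3C007 (P1/RW1/US1/PS0)
  lvl2: tbl 0x3C, slot 16 ⇒ 0x3E007 (P1/RW1/US1/PS0)
  → PA=0x3E6A0  (3 entries read)

Access #0 fault: NONE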